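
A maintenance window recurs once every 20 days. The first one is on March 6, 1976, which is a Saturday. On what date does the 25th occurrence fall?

June 29, 1977

The 25th occurrence is 24 intervals after the first: 24 × 20 = 480 days after March 6, 1976.
March has 31 days — 25 days to the end of March leaves 455.
From end of March to end of 1976 is 275 days (180 left).
January has 31 days (149 left).
February has 28 days (121 left).
March has 31 days (90 left).
April has 30 days (60 left).
May has 31 days (29 left).
29 days into June → June 29, 1977.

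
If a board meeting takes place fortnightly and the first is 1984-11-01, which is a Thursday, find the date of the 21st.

The 21st occurrence is 20 intervals after the first: 20 × 14 = 280 days after 1984-11-01.
November has 30 days — 29 days to the end of November leaves 251.
December has 31 days (220 left).
January has 31 days (189 left).
February has 28 days (161 left).
March has 31 days (130 left).
April has 30 days (100 left).
May has 31 days (69 left).
June has 30 days (39 left).
July has 31 days (8 left).
8 days into August → 1985-08-08.

1985-08-08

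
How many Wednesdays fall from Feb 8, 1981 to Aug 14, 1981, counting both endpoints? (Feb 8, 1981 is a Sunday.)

27

Feb 8, 1981 is a Sunday; the first Wednesday on or after it is Feb 11, 1981 (3 days later).
From Feb 11, 1981 to Aug 14, 1981: 17 + 31 + 30 + 31 + 30 + 31 + 14 = 184 days (rest of Feb, Mar, Apr, May, Jun, Jul, Aug).
184 ÷ 7 = 26 full weeks with remainder 2, so 26 more Wednesdays after the first → 27.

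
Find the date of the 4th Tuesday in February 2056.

February 22, 2056

The first Tuesday of February 2056 is February 1.
The 4th Tuesday is 3 weeks later: 1 + 21 = 22.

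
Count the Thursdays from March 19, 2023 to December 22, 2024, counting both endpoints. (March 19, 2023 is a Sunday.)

92

March 19, 2023 is a Sunday; the first Thursday on or after it is March 23, 2023 (4 days later).
From March 23, 2023 to December 22, 2024: 283 + 357 = 640 days (rest of 2023, to December 22, 2024 in 2024).
640 ÷ 7 = 91 full weeks with remainder 3, so 91 more Thursdays after the first → 92.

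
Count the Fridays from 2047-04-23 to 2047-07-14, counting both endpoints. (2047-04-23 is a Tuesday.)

2047-04-23 is a Tuesday; the first Friday on or after it is 2047-04-26 (3 days later).
From 2047-04-26 to 2047-07-14: 4 + 31 + 30 + 14 = 79 days (rest of April, May, June, July).
79 ÷ 7 = 11 full weeks with remainder 2, so 11 more Fridays after the first → 12.

12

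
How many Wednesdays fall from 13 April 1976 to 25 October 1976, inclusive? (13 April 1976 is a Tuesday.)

28

13 April 1976 is a Tuesday; the first Wednesday on or after it is 14 April 1976 (1 day later).
From 14 April 1976 to 25 October 1976: 16 + 31 + 30 + 31 + 31 + 30 + 25 = 194 days (rest of April, May, June, July, August, September, October).
194 ÷ 7 = 27 full weeks with remainder 5, so 27 more Wednesdays after the first → 28.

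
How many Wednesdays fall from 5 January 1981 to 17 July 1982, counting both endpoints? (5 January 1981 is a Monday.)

80

5 January 1981 is a Monday; the first Wednesday on or after it is 7 January 1981 (2 days later).
From 7 January 1981 to 17 July 1982: 358 + 198 = 556 days (rest of 1981, to 17 July 1982 in 1982).
556 ÷ 7 = 79 full weeks with remainder 3, so 79 more Wednesdays after the first → 80.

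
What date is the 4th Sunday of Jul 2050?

Jul 24, 2050

Jul 2050 begins on a Friday, so the first Sunday is Jul 3 (2 days later).
The 4th Sunday is 3 weeks later: 3 + 21 = 24.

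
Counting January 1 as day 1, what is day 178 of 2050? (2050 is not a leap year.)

Jun 27, 2050

Jan has 31 days (178 − 31 = 147 remain).
Feb has 28 days (147 − 28 = 119 remain).
Mar has 31 days (119 − 31 = 88 remain).
Apr has 30 days (88 − 30 = 58 remain).
May has 31 days (58 − 31 = 27 remain).
27 into Jun → Jun 27.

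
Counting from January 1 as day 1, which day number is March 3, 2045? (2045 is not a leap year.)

Days in months before March: 31 + 28 = 59.
Plus 3 days into March → day 62.

62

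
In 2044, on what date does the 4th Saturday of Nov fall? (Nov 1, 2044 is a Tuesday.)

Nov 26, 2044

Nov 2044 begins on a Tuesday, so the first Saturday is Nov 5 (4 days later).
The 4th Saturday is 3 weeks later: 5 + 21 = 26.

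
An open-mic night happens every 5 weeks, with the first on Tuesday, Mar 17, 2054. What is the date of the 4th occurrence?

Jun 30, 2054

The 4th occurrence is 3 intervals after the first: 3 × 35 = 105 days after Mar 17, 2054.
Mar has 31 days — 14 days to the end of Mar leaves 91.
Apr has 30 days (61 left).
May has 31 days (30 left).
30 days into Jun → Jun 30, 2054.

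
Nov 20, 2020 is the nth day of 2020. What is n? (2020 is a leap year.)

325

Days in months before Nov: 31 + 29 + 31 + 30 + 31 + 30 + 31 + 31 + 30 + 31 = 305.
Plus 20 days into Nov → day 325.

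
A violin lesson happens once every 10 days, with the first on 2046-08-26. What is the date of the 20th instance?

The 20th occurrence is 19 intervals after the first: 19 × 10 = 190 days after 2046-08-26.
August has 31 days — 5 days to the end of August leaves 185.
September has 30 days (155 left).
October has 31 days (124 left).
November has 30 days (94 left).
December has 31 days (63 left).
January has 31 days (32 left).
February has 28 days (4 left).
4 days into March → 2047-03-04.

2047-03-04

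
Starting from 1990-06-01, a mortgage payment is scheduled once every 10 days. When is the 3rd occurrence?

1990-06-21

The 3rd occurrence is 2 intervals after the first: 2 × 10 = 20 days after 1990-06-01.
20 days later is 1990-06-21.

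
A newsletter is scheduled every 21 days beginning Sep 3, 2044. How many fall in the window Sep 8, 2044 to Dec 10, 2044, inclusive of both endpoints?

Occurrences land 21·i days after Sep 3, 2044 for i = 0, 1, 2, …
Sep 8, 2044 is 5 days after the start; 5 ÷ 21 = 0 remainder 5; since the remainder is 5, round up to i = 1. First occurrence in the window: #2 on Sep 24, 2044 (1×21 = 21 days in).
Dec 10, 2044 is 98 days after the start; 98 ÷ 21 = 4 remainder 14. Last occurrence in the window: #5 on Nov 26, 2044.
Occurrences #2 through #5: 4 in total.

4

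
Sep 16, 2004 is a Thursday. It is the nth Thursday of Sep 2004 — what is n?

3rd

Day 16 falls in week ⌈16/7⌉ of the month.
Days 1–7 hold the 1st Thursday, 8–14 the 2nd, 15–21 the 3rd, 22–28 the 4th, 29–31 the 5th.
16 is in the range for the 3rd.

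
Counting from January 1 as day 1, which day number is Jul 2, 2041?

183

Days in months before Jul: 31 + 28 + 31 + 30 + 31 + 30 = 181.
Plus 2 days into Jul → day 183.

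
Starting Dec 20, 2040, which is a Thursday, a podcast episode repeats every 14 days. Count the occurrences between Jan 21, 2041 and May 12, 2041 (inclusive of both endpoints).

Occurrences land 14·i days after Dec 20, 2040 for i = 0, 1, 2, …
Jan 21, 2041 is 32 days after the start; 32 ÷ 14 = 2 remainder 4; since the remainder is 4, round up to i = 3. First occurrence in the window: #4 on Jan 31, 2041 (3×14 = 42 days in).
May 12, 2041 is 143 days after the start; 143 ÷ 14 = 10 remainder 3. Last occurrence in the window: #11 on May 9, 2041.
Occurrences #4 through #11: 8 in total.

8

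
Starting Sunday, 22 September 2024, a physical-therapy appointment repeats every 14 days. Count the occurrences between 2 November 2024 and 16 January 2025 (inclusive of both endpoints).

6

Occurrences land 14·i days after 22 September 2024 for i = 0, 1, 2, …
2 November 2024 is 41 days after the start; 41 ÷ 14 = 2 remainder 13; since the remainder is 13, round up to i = 3. First occurrence in the window: #4 on 3 November 2024 (3×14 = 42 days in).
16 January 2025 is 116 days after the start; 116 ÷ 14 = 8 remainder 4. Last occurrence in the window: #9 on 12 January 2025.
Occurrences #4 through #9: 6 in total.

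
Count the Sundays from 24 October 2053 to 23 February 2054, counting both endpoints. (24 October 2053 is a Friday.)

18

24 October 2053 is a Friday; the first Sunday on or after it is 26 October 2053 (2 days later).
From 26 October 2053 to 23 February 2054: 5 + 30 + 31 + 31 + 23 = 120 days (rest of October, November, December, January, February).
120 ÷ 7 = 17 full weeks with remainder 1, so 17 more Sundays after the first → 18.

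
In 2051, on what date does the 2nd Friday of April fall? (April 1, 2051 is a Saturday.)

2051-04-14

April 2051 begins on a Saturday, so the first Friday is April 7 (6 days later).
The 2nd Friday is 1 weeks later: 7 + 7 = 14.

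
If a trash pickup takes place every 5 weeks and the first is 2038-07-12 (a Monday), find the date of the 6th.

The 6th occurrence is 5 intervals after the first: 5 × 35 = 175 days after 2038-07-12.
July has 31 days — 19 days to the end of July leaves 156.
August has 31 days (125 left).
September has 30 days (95 left).
October has 31 days (64 left).
November has 30 days (34 left).
December has 31 days (3 left).
3 days into January → 2039-01-03.

2039-01-03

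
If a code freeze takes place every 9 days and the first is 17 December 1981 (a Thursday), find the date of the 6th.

The 6th occurrence is 5 intervals after the first: 5 × 9 = 45 days after 17 December 1981.
December has 31 days — 14 days to the end of December leaves 31.
31 days into January → 31 January 1982.

31 January 1982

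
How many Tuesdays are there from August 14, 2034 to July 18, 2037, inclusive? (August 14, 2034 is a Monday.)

153

August 14, 2034 is a Monday; the first Tuesday on or after it is August 15, 2034 (1 day later).
From August 15, 2034 to July 18, 2037: 138 + 365 + 366 + 199 = 1068 days (rest of 2034, 2035, 2036, to July 18, 2037 in 2037).
1068 ÷ 7 = 152 full weeks with remainder 4, so 152 more Tuesdays after the first → 153.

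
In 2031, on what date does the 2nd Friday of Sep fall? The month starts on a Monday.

Sep 12, 2031

Sep 2031 begins on a Monday, so the first Friday is Sep 5 (4 days later).
The 2nd Friday is 1 weeks later: 5 + 7 = 12.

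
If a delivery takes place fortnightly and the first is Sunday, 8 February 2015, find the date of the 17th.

20 September 2015

The 17th occurrence is 16 intervals after the first: 16 × 14 = 224 days after 8 February 2015.
February has 28 days — 20 days to the end of February leaves 204.
March has 31 days (173 left).
April has 30 days (143 left).
May has 31 days (112 left).
June has 30 days (82 left).
July has 31 days (51 left).
August has 31 days (20 left).
20 days into September → 20 September 2015.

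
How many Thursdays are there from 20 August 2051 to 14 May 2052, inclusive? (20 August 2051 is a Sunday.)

38

20 August 2051 is a Sunday; the first Thursday on or after it is 24 August 2051 (4 days later).
From 24 August 2051 to 14 May 2052: 7 + 30 + 31 + 30 + 31 + 31 + 29 + 31 + 30 + 14 = 264 days (rest of August, September, October, November, December, January, February, March, April, May).
264 ÷ 7 = 37 full weeks with remainder 5, so 37 more Thursdays after the first → 38.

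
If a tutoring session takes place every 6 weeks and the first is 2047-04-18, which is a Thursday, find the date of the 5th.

2047-10-03

The 5th occurrence is 4 intervals after the first: 4 × 42 = 168 days after 2047-04-18.
April has 30 days — 12 days to the end of April leaves 156.
May has 31 days (125 left).
June has 30 days (95 left).
July has 31 days (64 left).
August has 31 days (33 left).
September has 30 days (3 left).
3 days into October → 2047-10-03.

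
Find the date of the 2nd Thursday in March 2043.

March 2043 begins on a Sunday, so the first Thursday is March 5 (4 days later).
The 2nd Thursday is 1 weeks later: 5 + 7 = 12.

March 12, 2043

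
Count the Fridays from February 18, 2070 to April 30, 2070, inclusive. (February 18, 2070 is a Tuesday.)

10

February 18, 2070 is a Tuesday; the first Friday on or after it is February 21, 2070 (3 days later).
From February 21, 2070 to April 30, 2070: 7 + 31 + 30 = 68 days (rest of February, March, April).
68 ÷ 7 = 9 full weeks with remainder 5, so 9 more Fridays after the first → 10.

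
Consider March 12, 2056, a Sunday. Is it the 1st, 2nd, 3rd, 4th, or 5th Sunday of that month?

Day 12 falls in week ⌈12/7⌉ of the month.
Days 1–7 hold the 1st Sunday, 8–14 the 2nd, 15–21 the 3rd, 22–28 the 4th, 29–31 the 5th.
12 is in the range for the 2nd.

2nd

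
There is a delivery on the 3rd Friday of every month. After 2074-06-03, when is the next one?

June 2074 starts on a Friday; its first Friday is the 1st, so the 3rd Friday is the 15th — 2074-06-15.
2074-06-15 is after 2074-06-03, so that is the next one.

2074-06-15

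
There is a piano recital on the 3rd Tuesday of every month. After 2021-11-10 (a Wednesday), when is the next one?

2021-11-16

November 2021 starts on a Monday; its first Tuesday is the 2nd, so the 3rd Tuesday is the 16th — 2021-11-16.
2021-11-16 is after 2021-11-10, so that is the next one.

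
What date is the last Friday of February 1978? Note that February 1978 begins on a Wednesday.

24 February 1978

February 1978 begins on a Wednesday, so the first Friday is February 3 (2 days later).
February 1978 has 28 days. Adding weeks: 3, 10, 17, 24 — the last one ≤ 28 is the 24th.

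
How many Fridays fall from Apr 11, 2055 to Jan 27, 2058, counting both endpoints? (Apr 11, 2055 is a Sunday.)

Apr 11, 2055 is a Sunday; the first Friday on or after it is Apr 16, 2055 (5 days later).
From Apr 16, 2055 to Jan 27, 2058: 259 + 366 + 365 + 27 = 1017 days (rest of 2055, 2056, 2057, to Jan 27, 2058 in 2058).
1017 ÷ 7 = 145 full weeks with remainder 2, so 145 more Fridays after the first → 146.

146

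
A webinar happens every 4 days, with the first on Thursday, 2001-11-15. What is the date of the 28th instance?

2002-03-03

The 28th occurrence is 27 intervals after the first: 27 × 4 = 108 days after 2001-11-15.
November has 30 days — 15 days to the end of November leaves 93.
December has 31 days (62 left).
January has 31 days (31 left).
February has 28 days (3 left).
3 days into March → 2002-03-03.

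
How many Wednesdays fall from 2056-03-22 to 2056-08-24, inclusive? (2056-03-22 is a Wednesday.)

2056-03-22 is a Wednesday; the first Wednesday on or after it is 2056-03-22.
From 2056-03-22 to 2056-08-24: 9 + 30 + 31 + 30 + 31 + 24 = 155 days (rest of March, April, May, June, July, August).
155 ÷ 7 = 22 full weeks with remainder 1, so 22 more Wednesdays after the first → 23.

23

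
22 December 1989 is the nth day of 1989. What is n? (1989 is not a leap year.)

356

Days in months before December: 31 + 28 + 31 + 30 + 31 + 30 + 31 + 31 + 30 + 31 + 30 = 334.
Plus 22 days into December → day 356.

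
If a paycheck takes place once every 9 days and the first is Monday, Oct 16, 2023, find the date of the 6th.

Nov 30, 2023

The 6th occurrence is 5 intervals after the first: 5 × 9 = 45 days after Oct 16, 2023.
Oct has 31 days — 15 days to the end of Oct leaves 30.
30 days into Nov → Nov 30, 2023.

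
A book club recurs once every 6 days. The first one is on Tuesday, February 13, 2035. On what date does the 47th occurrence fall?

The 47th occurrence is 46 intervals after the first: 46 × 6 = 276 days after February 13, 2035.
February has 28 days — 15 days to the end of February leaves 261.
March has 31 days (230 left).
April has 30 days (200 left).
May has 31 days (169 left).
June has 30 days (139 left).
July has 31 days (108 left).
August has 31 days (77 left).
September has 30 days (47 left).
October has 31 days (16 left).
16 days into November → November 16, 2035.

November 16, 2035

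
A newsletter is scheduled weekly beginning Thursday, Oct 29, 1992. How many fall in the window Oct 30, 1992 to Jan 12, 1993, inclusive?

10

Occurrences land 7·i days after Oct 29, 1992 for i = 0, 1, 2, …
Oct 30, 1992 is 1 day after the start; 1 ÷ 7 = 0 remainder 1; since the remainder is 1, round up to i = 1. First occurrence in the window: #2 on Nov 5, 1992 (1×7 = 7 days in).
Jan 12, 1993 is 75 days after the start; 75 ÷ 7 = 10 remainder 5. Last occurrence in the window: #11 on Jan 7, 1993.
Occurrences #2 through #11: 10 in total.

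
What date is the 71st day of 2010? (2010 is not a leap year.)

Mar 12, 2010

Jan has 31 days (71 − 31 = 40 remain).
Feb has 28 days (40 − 28 = 12 remain).
12 into Mar → Mar 12.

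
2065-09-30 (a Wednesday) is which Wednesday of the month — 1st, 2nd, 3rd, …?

5th

Day 30 falls in week ⌈30/7⌉ of the month.
Days 1–7 hold the 1st Wednesday, 8–14 the 2nd, 15–21 the 3rd, 22–28 the 4th, 29–31 the 5th.
30 is in the range for the 5th.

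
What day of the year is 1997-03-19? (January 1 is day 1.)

78

Days in months before March: 31 + 28 = 59.
Plus 19 days into March → day 78.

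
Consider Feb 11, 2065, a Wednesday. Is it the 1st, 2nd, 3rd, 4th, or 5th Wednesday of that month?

Day 11 falls in week ⌈11/7⌉ of the month.
Days 1–7 hold the 1st Wednesday, 8–14 the 2nd, 15–21 the 3rd, 22–28 the 4th, 29–31 the 5th.
11 is in the range for the 2nd.

2nd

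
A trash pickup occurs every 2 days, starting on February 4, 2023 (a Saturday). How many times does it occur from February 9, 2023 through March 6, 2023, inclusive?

Occurrences land 2·i days after February 4, 2023 for i = 0, 1, 2, …
February 9, 2023 is 5 days after the start; 5 ÷ 2 = 2 remainder 1; since the remainder is 1, round up to i = 3. First occurrence in the window: #4 on February 10, 2023 (3×2 = 6 days in).
March 6, 2023 is 30 days after the start; 30 ÷ 2 = 15 remainder 0. Last occurrence in the window: #16 on March 6, 2023.
Occurrences #4 through #16: 13 in total.

13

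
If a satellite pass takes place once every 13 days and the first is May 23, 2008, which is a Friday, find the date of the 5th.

Jul 14, 2008

The 5th occurrence is 4 intervals after the first: 4 × 13 = 52 days after May 23, 2008.
May has 31 days — 8 days to the end of May leaves 44.
Jun has 30 days (14 left).
14 days into Jul → Jul 14, 2008.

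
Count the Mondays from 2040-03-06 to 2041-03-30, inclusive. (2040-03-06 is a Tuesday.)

2040-03-06 is a Tuesday; the first Monday on or after it is 2040-03-12 (6 days later).
From 2040-03-12 to 2041-03-30: 294 + 89 = 383 days (rest of 2040, to 2041-03-30 in 2041).
383 ÷ 7 = 54 full weeks with remainder 5, so 54 more Mondays after the first → 55.

55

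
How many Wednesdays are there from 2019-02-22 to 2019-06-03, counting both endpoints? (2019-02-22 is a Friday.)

14

2019-02-22 is a Friday; the first Wednesday on or after it is 2019-02-27 (5 days later).
From 2019-02-27 to 2019-06-03: 1 + 31 + 30 + 31 + 3 = 96 days (rest of February, March, April, May, June).
96 ÷ 7 = 13 full weeks with remainder 5, so 13 more Wednesdays after the first → 14.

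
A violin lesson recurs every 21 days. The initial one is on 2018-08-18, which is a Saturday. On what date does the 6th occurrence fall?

The 6th occurrence is 5 intervals after the first: 5 × 21 = 105 days after 2018-08-18.
August has 31 days — 13 days to the end of August leaves 92.
September has 30 days (62 left).
October has 31 days (31 left).
November has 30 days (1 left).
1 day into December → 2018-12-01.

2018-12-01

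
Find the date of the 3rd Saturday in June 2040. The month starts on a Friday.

June 2040 begins on a Friday, so the first Saturday is June 2 (1 day later).
The 3rd Saturday is 2 weeks later: 2 + 14 = 16.

16 June 2040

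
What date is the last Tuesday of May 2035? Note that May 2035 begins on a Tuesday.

29 May 2035

May 2035 begins on a Tuesday, so the first Tuesday is May 1.
May 2035 has 31 days. Adding weeks: 1, 8, 15, 22, 29 — the last one ≤ 31 is the 29th.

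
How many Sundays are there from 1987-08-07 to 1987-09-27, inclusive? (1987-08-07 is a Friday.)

8

1987-08-07 is a Friday; the first Sunday on or after it is 1987-08-09 (2 days later).
From 1987-08-09 to 1987-09-27: 22 + 27 = 49 days (rest of August, September).
49 ÷ 7 = 7 full weeks with remainder 0, so 7 more Sundays after the first → 8.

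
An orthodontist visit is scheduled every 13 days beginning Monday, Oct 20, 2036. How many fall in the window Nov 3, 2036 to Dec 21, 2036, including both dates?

Occurrences land 13·i days after Oct 20, 2036 for i = 0, 1, 2, …
Nov 3, 2036 is 14 days after the start; 14 ÷ 13 = 1 remainder 1; since the remainder is 1, round up to i = 2. First occurrence in the window: #3 on Nov 15, 2036 (2×13 = 26 days in).
Dec 21, 2036 is 62 days after the start; 62 ÷ 13 = 4 remainder 10. Last occurrence in the window: #5 on Dec 11, 2036.
Occurrences #3 through #5: 3 in total.

3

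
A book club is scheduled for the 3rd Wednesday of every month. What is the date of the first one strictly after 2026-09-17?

2026-10-21

September 2026 starts on a Tuesday; its first Wednesday is the 2nd, so the 3rd Wednesday is the 16th — 2026-09-16.
That is not after 2026-09-17, so look at October 2026.
October 2026 starts on a Thursday; its first Wednesday is the 7th, so the 3rd Wednesday is the 21st — 2026-10-21.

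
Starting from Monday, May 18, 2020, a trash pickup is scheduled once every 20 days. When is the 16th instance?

Mar 14, 2021

The 16th occurrence is 15 intervals after the first: 15 × 20 = 300 days after May 18, 2020.
May has 31 days — 13 days to the end of May leaves 287.
Jun has 30 days (257 left).
Jul has 31 days (226 left).
Aug has 31 days (195 left).
Sep has 30 days (165 left).
Oct has 31 days (134 left).
Nov has 30 days (104 left).
Dec has 31 days (73 left).
Jan has 31 days (42 left).
Feb has 28 days (14 left).
14 days into Mar → Mar 14, 2021.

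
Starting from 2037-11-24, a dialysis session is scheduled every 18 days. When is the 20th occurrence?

The 20th occurrence is 19 intervals after the first: 19 × 18 = 342 days after 2037-11-24.
November has 30 days — 6 days to the end of November leaves 336.
December has 31 days (305 left).
January has 31 days (274 left).
February has 28 days (246 left).
March has 31 days (215 left).
April has 30 days (185 left).
May has 31 days (154 left).
June has 30 days (124 left).
July has 31 days (93 left).
August has 31 days (62 left).
September has 30 days (32 left).
October has 31 days (1 left).
1 day into November → 2038-11-01.

2038-11-01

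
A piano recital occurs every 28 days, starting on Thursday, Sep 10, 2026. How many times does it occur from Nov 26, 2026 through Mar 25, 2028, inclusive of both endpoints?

18

Occurrences land 28·i days after Sep 10, 2026 for i = 0, 1, 2, …
Nov 26, 2026 is 77 days after the start; 77 ÷ 28 = 2 remainder 21; since the remainder is 21, round up to i = 3. First occurrence in the window: #4 on Dec 3, 2026 (3×28 = 84 days in).
Mar 25, 2028 is 562 days after the start; 562 ÷ 28 = 20 remainder 2. Last occurrence in the window: #21 on Mar 23, 2028.
Occurrences #4 through #21: 18 in total.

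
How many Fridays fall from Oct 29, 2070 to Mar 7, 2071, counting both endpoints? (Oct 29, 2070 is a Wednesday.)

Oct 29, 2070 is a Wednesday; the first Friday on or after it is Oct 31, 2070 (2 days later).
From Oct 31, 2070 to Mar 7, 2071: 0 + 30 + 31 + 31 + 28 + 7 = 127 days (rest of Oct, Nov, Dec, Jan, Feb, Mar).
127 ÷ 7 = 18 full weeks with remainder 1, so 18 more Fridays after the first → 19.

19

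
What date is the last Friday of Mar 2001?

The first Friday of Mar 2001 is Mar 2.
Mar 2001 has 31 days. Adding weeks: 2, 9, 16, 23, 30 — the last one ≤ 31 is the 30th.

Mar 30, 2001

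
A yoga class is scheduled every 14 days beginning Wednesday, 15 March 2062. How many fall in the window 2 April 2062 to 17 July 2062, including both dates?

7

Occurrences land 14·i days after 15 March 2062 for i = 0, 1, 2, …
2 April 2062 is 18 days after the start; 18 ÷ 14 = 1 remainder 4; since the remainder is 4, round up to i = 2. First occurrence in the window: #3 on 12 April 2062 (2×14 = 28 days in).
17 July 2062 is 124 days after the start; 124 ÷ 14 = 8 remainder 12. Last occurrence in the window: #9 on 5 July 2062.
Occurrences #3 through #9: 7 in total.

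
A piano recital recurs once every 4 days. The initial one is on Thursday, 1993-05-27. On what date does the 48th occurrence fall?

The 48th occurrence is 47 intervals after the first: 47 × 4 = 188 days after 1993-05-27.
May has 31 days — 4 days to the end of May leaves 184.
June has 30 days (154 left).
July has 31 days (123 left).
August has 31 days (92 left).
September has 30 days (62 left).
October has 31 days (31 left).
November has 30 days (1 left).
1 day into December → 1993-12-01.

1993-12-01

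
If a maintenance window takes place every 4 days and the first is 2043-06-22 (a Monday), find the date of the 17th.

2043-08-25

The 17th occurrence is 16 intervals after the first: 16 × 4 = 64 days after 2043-06-22.
June has 30 days — 8 days to the end of June leaves 56.
July has 31 days (25 left).
25 days into August → 2043-08-25.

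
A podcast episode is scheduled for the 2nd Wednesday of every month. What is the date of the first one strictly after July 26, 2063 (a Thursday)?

August 8, 2063

July 2063 starts on a Sunday; its first Wednesday is the 4th, so the 2nd Wednesday is the 11th — July 11, 2063.
That is not after July 26, 2063, so look at August 2063.
August 2063 starts on a Wednesday; its first Wednesday is the 1st, so the 2nd Wednesday is the 8th — August 8, 2063.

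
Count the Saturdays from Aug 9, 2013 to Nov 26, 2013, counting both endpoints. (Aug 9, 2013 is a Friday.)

Aug 9, 2013 is a Friday; the first Saturday on or after it is Aug 10, 2013 (1 day later).
From Aug 10, 2013 to Nov 26, 2013: 21 + 30 + 31 + 26 = 108 days (rest of Aug, Sep, Oct, Nov).
108 ÷ 7 = 15 full weeks with remainder 3, so 15 more Saturdays after the first → 16.

16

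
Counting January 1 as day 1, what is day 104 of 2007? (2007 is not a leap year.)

Apr 14, 2007

Jan has 31 days (104 − 31 = 73 remain).
Feb has 28 days (73 − 28 = 45 remain).
Mar has 31 days (45 − 31 = 14 remain).
14 into Apr → Apr 14.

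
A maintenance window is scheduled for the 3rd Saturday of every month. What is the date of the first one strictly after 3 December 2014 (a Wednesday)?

20 December 2014

December 2014 starts on a Monday; its first Saturday is the 6th, so the 3rd Saturday is the 20th — 20 December 2014.
20 December 2014 is after 3 December 2014, so that is the next one.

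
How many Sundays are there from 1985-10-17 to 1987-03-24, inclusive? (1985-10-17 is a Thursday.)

75

1985-10-17 is a Thursday; the first Sunday on or after it is 1985-10-20 (3 days later).
From 1985-10-20 to 1987-03-24: 72 + 365 + 83 = 520 days (rest of 1985, 1986, to 1987-03-24 in 1987).
520 ÷ 7 = 74 full weeks with remainder 2, so 74 more Sundays after the first → 75.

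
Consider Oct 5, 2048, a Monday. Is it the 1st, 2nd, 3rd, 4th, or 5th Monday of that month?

1st

Day 5 falls in week ⌈5/7⌉ of the month.
Days 1–7 hold the 1st Monday, 8–14 the 2nd, 15–21 the 3rd, 22–28 the 4th, 29–31 the 5th.
5 is in the range for the 1st.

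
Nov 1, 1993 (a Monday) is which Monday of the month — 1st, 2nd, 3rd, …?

1st

Day 1 falls in week ⌈1/7⌉ of the month.
Days 1–7 hold the 1st Monday, 8–14 the 2nd, 15–21 the 3rd, 22–28 the 4th, 29–31 the 5th.
1 is in the range for the 1st.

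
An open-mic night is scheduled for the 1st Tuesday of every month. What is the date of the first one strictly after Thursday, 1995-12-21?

December 1995 starts on a Friday, so its 1st Tuesday is 1995-12-05 (4 days in).
That is not after 1995-12-21, so look at January 1996.
January 1996 starts on a Monday, so its 1st Tuesday is 1996-01-02 (1 day in).

1996-01-02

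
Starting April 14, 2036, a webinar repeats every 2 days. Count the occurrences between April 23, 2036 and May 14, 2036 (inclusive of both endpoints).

11

Occurrences land 2·i days after April 14, 2036 for i = 0, 1, 2, …
April 23, 2036 is 9 days after the start; 9 ÷ 2 = 4 remainder 1; since the remainder is 1, round up to i = 5. First occurrence in the window: #6 on April 24, 2036 (5×2 = 10 days in).
May 14, 2036 is 30 days after the start; 30 ÷ 2 = 15 remainder 0. Last occurrence in the window: #16 on May 14, 2036.
Occurrences #6 through #16: 11 in total.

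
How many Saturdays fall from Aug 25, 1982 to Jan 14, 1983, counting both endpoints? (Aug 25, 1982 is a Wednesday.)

20

Aug 25, 1982 is a Wednesday; the first Saturday on or after it is Aug 28, 1982 (3 days later).
From Aug 28, 1982 to Jan 14, 1983: 3 + 30 + 31 + 30 + 31 + 14 = 139 days (rest of Aug, Sep, Oct, Nov, Dec, Jan).
139 ÷ 7 = 19 full weeks with remainder 6, so 19 more Saturdays after the first → 20.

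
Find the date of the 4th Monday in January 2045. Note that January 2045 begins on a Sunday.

January 2045 begins on a Sunday, so the first Monday is January 2 (1 day later).
The 4th Monday is 3 weeks later: 2 + 21 = 23.

January 23, 2045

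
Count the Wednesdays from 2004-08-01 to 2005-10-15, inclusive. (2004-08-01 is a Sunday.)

2004-08-01 is a Sunday; the first Wednesday on or after it is 2004-08-04 (3 days later).
From 2004-08-04 to 2005-10-15: 149 + 288 = 437 days (rest of 2004, to 2005-10-15 in 2005).
437 ÷ 7 = 62 full weeks with remainder 3, so 62 more Wednesdays after the first → 63.

63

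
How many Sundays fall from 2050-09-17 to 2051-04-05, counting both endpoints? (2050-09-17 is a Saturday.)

29

2050-09-17 is a Saturday; the first Sunday on or after it is 2050-09-18 (1 day later).
From 2050-09-18 to 2051-04-05: 12 + 31 + 30 + 31 + 31 + 28 + 31 + 5 = 199 days (rest of September, October, November, December, January, February, March, April).
199 ÷ 7 = 28 full weeks with remainder 3, so 28 more Sundays after the first → 29.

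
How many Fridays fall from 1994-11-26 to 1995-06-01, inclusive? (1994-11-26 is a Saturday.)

1994-11-26 is a Saturday; the first Friday on or after it is 1994-12-02 (6 days later).
From 1994-12-02 to 1995-06-01: 29 + 31 + 28 + 31 + 30 + 31 + 1 = 181 days (rest of December, January, February, March, April, May, June).
181 ÷ 7 = 25 full weeks with remainder 6, so 25 more Fridays after the first → 26.

26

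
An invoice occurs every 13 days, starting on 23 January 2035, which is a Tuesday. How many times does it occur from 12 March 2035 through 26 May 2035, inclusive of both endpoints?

Occurrences land 13·i days after 23 January 2035 for i = 0, 1, 2, …
12 March 2035 is 48 days after the start; 48 ÷ 13 = 3 remainder 9; since the remainder is 9, round up to i = 4. First occurrence in the window: #5 on 16 March 2035 (4×13 = 52 days in).
26 May 2035 is 123 days after the start; 123 ÷ 13 = 9 remainder 6. Last occurrence in the window: #10 on 20 May 2035.
Occurrences #5 through #10: 6 in total.

6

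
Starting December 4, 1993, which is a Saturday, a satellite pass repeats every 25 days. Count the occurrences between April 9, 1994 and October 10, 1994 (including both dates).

7

Occurrences land 25·i days after December 4, 1993 for i = 0, 1, 2, …
April 9, 1994 is 126 days after the start; 126 ÷ 25 = 5 remainder 1; since the remainder is 1, round up to i = 6. First occurrence in the window: #7 on May 3, 1994 (6×25 = 150 days in).
October 10, 1994 is 310 days after the start; 310 ÷ 25 = 12 remainder 10. Last occurrence in the window: #13 on September 30, 1994.
Occurrences #7 through #13: 7 in total.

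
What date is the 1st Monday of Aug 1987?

Aug 3, 1987

Aug 1987 begins on a Saturday, so the first Monday is Aug 3 (2 days later).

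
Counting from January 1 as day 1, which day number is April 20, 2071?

110

Days in months before April: 31 + 28 + 31 = 90.
Plus 20 days into April → day 110.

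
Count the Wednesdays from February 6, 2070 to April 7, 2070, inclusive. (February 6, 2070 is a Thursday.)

February 6, 2070 is a Thursday; the first Wednesday on or after it is February 12, 2070 (6 days later).
From February 12, 2070 to April 7, 2070: 16 + 31 + 7 = 54 days (rest of February, March, April).
54 ÷ 7 = 7 full weeks with remainder 5, so 7 more Wednesdays after the first → 8.

8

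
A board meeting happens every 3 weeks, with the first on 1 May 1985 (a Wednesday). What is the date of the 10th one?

The 10th occurrence is 9 intervals after the first: 9 × 21 = 189 days after 1 May 1985.
May has 31 days — 30 days to the end of May leaves 159.
June has 30 days (129 left).
July has 31 days (98 left).
August has 31 days (67 left).
September has 30 days (37 left).
October has 31 days (6 left).
6 days into November → 6 November 1985.

6 November 1985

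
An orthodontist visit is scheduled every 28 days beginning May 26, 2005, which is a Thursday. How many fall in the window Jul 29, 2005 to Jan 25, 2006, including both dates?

6

Occurrences land 28·i days after May 26, 2005 for i = 0, 1, 2, …
Jul 29, 2005 is 64 days after the start; 64 ÷ 28 = 2 remainder 8; since the remainder is 8, round up to i = 3. First occurrence in the window: #4 on Aug 18, 2005 (3×28 = 84 days in).
Jan 25, 2006 is 244 days after the start; 244 ÷ 28 = 8 remainder 20. Last occurrence in the window: #9 on Jan 5, 2006.
Occurrences #4 through #9: 6 in total.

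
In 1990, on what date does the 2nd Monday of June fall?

June 1990 begins on a Friday, so the first Monday is June 4 (3 days later).
The 2nd Monday is 1 weeks later: 4 + 7 = 11.

11 June 1990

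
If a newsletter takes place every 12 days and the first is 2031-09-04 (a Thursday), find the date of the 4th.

The 4th occurrence is 3 intervals after the first: 3 × 12 = 36 days after 2031-09-04.
September has 30 days — 26 days to the end of September leaves 10.
10 days into October → 2031-10-10.

2031-10-10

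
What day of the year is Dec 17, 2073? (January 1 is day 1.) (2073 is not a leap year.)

351

Days in months before Dec: 31 + 28 + 31 + 30 + 31 + 30 + 31 + 31 + 30 + 31 + 30 = 334.
Plus 17 days into Dec → day 351.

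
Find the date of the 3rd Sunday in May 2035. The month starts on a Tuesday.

May 2035 begins on a Tuesday, so the first Sunday is May 6 (5 days later).
The 3rd Sunday is 2 weeks later: 6 + 14 = 20.

May 20, 2035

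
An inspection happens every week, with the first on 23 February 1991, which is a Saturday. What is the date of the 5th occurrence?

The 5th occurrence is 4 intervals after the first: 4 × 7 = 28 days after 23 February 1991.
February has 28 days — 5 days to the end of February leaves 23.
23 days into March → 23 March 1991.

23 March 1991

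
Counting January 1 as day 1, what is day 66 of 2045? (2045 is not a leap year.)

January has 31 days (66 − 31 = 35 remain).
February has 28 days (35 − 28 = 7 remain).
7 into March → March 7.

7 March 2045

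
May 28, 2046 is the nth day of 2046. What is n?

148

Days in months before May: 31 + 28 + 31 + 30 = 120.
Plus 28 days into May → day 148.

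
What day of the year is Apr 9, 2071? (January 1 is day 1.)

Days in months before Apr: 31 + 28 + 31 = 90.
Plus 9 days into Apr → day 99.

99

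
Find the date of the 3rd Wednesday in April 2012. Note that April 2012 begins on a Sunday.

18 April 2012

April 2012 begins on a Sunday, so the first Wednesday is April 4 (3 days later).
The 3rd Wednesday is 2 weeks later: 4 + 14 = 18.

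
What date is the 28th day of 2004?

2004-01-28

28 into January → January 28.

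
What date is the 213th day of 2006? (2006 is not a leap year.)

2006-08-01

January has 31 days (213 − 31 = 182 remain).
February has 28 days (182 − 28 = 154 remain).
March has 31 days (154 − 31 = 123 remain).
April has 30 days (123 − 30 = 93 remain).
May has 31 days (93 − 31 = 62 remain).
June has 30 days (62 − 30 = 32 remain).
July has 31 days (32 − 31 = 1 remain).
1 into August → August 1.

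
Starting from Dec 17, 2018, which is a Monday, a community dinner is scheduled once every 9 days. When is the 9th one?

Feb 27, 2019

The 9th occurrence is 8 intervals after the first: 8 × 9 = 72 days after Dec 17, 2018.
Dec has 31 days — 14 days to the end of Dec leaves 58.
Jan has 31 days (27 left).
27 days into Feb → Feb 27, 2019.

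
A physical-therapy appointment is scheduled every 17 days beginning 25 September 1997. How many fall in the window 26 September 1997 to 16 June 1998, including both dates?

15

Occurrences land 17·i days after 25 September 1997 for i = 0, 1, 2, …
26 September 1997 is 1 day after the start; 1 ÷ 17 = 0 remainder 1; since the remainder is 1, round up to i = 1. First occurrence in the window: #2 on 12 October 1997 (1×17 = 17 days in).
16 June 1998 is 264 days after the start; 264 ÷ 17 = 15 remainder 9. Last occurrence in the window: #16 on 7 June 1998.
Occurrences #2 through #16: 15 in total.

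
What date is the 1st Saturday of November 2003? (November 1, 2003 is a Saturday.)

November 2003 begins on a Saturday, so the first Saturday is November 1.

2003-11-01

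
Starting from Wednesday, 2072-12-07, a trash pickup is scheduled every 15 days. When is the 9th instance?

2073-04-06

The 9th occurrence is 8 intervals after the first: 8 × 15 = 120 days after 2072-12-07.
December has 31 days — 24 days to the end of December leaves 96.
January has 31 days (65 left).
February has 28 days (37 left).
March has 31 days (6 left).
6 days into April → 2073-04-06.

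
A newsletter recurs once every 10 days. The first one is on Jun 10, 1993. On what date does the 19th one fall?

The 19th occurrence is 18 intervals after the first: 18 × 10 = 180 days after Jun 10, 1993.
Jun has 30 days — 20 days to the end of Jun leaves 160.
Jul has 31 days (129 left).
Aug has 31 days (98 left).
Sep has 30 days (68 left).
Oct has 31 days (37 left).
Nov has 30 days (7 left).
7 days into Dec → Dec 7, 1993.

Dec 7, 1993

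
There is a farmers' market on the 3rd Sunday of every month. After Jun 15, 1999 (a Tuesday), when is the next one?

Jun 1999 starts on a Tuesday; its first Sunday is the 6th, so the 3rd Sunday is the 20th — Jun 20, 1999.
Jun 20, 1999 is after Jun 15, 1999, so that is the next one.

Jun 20, 1999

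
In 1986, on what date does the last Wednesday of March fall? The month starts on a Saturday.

March 26, 1986

March 1986 begins on a Saturday, so the first Wednesday is March 5 (4 days later).
March 1986 has 31 days. Adding weeks: 5, 12, 19, 26 — the last one ≤ 31 is the 26th.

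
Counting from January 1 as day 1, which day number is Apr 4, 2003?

Days in months before Apr: 31 + 28 + 31 = 90.
Plus 4 days into Apr → day 94.

94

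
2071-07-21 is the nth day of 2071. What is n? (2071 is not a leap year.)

202

Days in months before July: 31 + 28 + 31 + 30 + 31 + 30 = 181.
Plus 21 days into July → day 202.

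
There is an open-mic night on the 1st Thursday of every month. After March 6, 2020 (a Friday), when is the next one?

April 2, 2020

March 2020 starts on a Sunday, so its 1st Thursday is March 5, 2020 (4 days in).
That is not after March 6, 2020, so look at April 2020.
April 2020 starts on a Wednesday, so its 1st Thursday is April 2, 2020 (1 day in).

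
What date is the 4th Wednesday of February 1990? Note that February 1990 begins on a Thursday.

28 February 1990

February 1990 begins on a Thursday, so the first Wednesday is February 7 (6 days later).
The 4th Wednesday is 3 weeks later: 7 + 21 = 28.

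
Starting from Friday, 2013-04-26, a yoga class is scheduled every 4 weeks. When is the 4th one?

The 4th occurrence is 3 intervals after the first: 3 × 28 = 84 days after 2013-04-26.
April has 30 days — 4 days to the end of April leaves 80.
May has 31 days (49 left).
June has 30 days (19 left).
19 days into July → 2013-07-19.

2013-07-19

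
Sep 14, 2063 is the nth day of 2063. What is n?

Days in months before Sep: 31 + 28 + 31 + 30 + 31 + 30 + 31 + 31 = 243.
Plus 14 days into Sep → day 257.

257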